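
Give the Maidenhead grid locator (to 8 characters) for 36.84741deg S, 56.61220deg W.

Shift to the Maidenhead origin (180°W, 90°S): lon 123.38780, lat 53.15259.
Field (20°×10°, letters A–R): lon ⌊123.38780/20⌋ = 6 → G; lat ⌊53.15259/10⌋ = 5 → F.
Square (2°×1°, digits 0–9): lon ⌊3.38780/2⌋ = 1; lat ⌊3.15259/1⌋ = 3.
Subsquare (5′×2.5′, letters a–x): lon ⌊1.38780/0.0833333⌋ = 16 → q; lat ⌊0.15259/0.0416667⌋ = 3 → d.
Extended square (30″×15″, digits 0–9): lon ⌊0.05447/0.00833333⌋ = 6; lat ⌊0.02759/0.00416667⌋ = 6.

GF13qd66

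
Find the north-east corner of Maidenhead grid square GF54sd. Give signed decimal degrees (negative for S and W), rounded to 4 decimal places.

-35.8333, -48.4167

Field G=6, F=5: +6·20° lon, +5·10° lat → SW at lon -60°, lat -40°.
Square 5, 4: +5·2° lon, +4·1° lat → SW at lon -50°, lat -36°.
Subsquare s=18, d=3: +18·0.0833333° lon, +3·0.0416667° lat → SW at lon -48.5°, lat -35.875°.
Cell spans 0.0833333° lon × 0.0416667° lat. NE corner is SW corner plus one full cell.
latitude -35.8333, longitude -48.4167.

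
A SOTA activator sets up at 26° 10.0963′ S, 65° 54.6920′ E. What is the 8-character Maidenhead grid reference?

MG23wt99

Offset from 180°W / 90°S: lon 245.91153°, lat 63.83173°.
Field: lon ⌊245.91153/20⌋ = 12 → M; lat ⌊63.83173/10⌋ = 6 → G.
Square: lon ⌊5.91153/2⌋ = 2; lat ⌊3.83173/1⌋ = 3.
Subsquare: lon ⌊1.91153/0.0833333⌋ = 22 → w; lat ⌊0.83173/0.0416667⌋ = 19 → t.
Extended square: lon ⌊0.07820/0.00833333⌋ = 9; lat ⌊0.04006/0.00416667⌋ = 9.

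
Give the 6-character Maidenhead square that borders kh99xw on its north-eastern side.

LH09ax

Longitude subsquare x = 23; +1 → 24, wraps to 0 = a, carry into square.
Longitude square 9; +1 → 10, wraps to 0, carry into field.
Longitude field K = 10; +1 → 11 = L.
Latitude subsquare w = 22; +1 → 23 = x.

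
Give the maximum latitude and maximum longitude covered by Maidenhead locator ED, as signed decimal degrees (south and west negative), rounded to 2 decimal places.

Field E=4, D=3: +4·20° lon, +3·10° lat → SW at lon -100°, lat -60°.
Cell spans 20° lon × 10° lat. NE corner is SW corner plus one full cell.
latitude -50.00, longitude -80.00.

-50.00, -80.00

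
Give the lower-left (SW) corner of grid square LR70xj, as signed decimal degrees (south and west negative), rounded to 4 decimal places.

80.3750, 55.9167

Field L=11, R=17: +11·20° lon, +17·10° lat → SW at lon 40°, lat 80°.
Square 7, 0: +7·2° lon, +0·1° lat → SW at lon 54°, lat 80°.
Subsquare x=23, j=9: +23·0.0833333° lon, +9·0.0416667° lat → SW at lon 55.9167°, lat 80.375°.
latitude 80.3750, longitude 55.9167.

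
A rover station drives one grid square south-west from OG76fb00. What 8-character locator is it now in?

OG76ea99

Longitude extended square 0; −1 → -1, wraps to 9, carry into subsquare.
Longitude subsquare f = 5; −1 → 4 = e.
Latitude extended square 0; −1 → -1, wraps to 9, carry into subsquare.
Latitude subsquare b = 1; −1 → 0 = a.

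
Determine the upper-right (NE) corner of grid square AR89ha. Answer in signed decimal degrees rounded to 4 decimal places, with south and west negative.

Field A=0, R=17: +0·20° lon, +17·10° lat → SW at lon -180°, lat 80°.
Square 8, 9: +8·2° lon, +9·1° lat → SW at lon -164°, lat 89°.
Subsquare h=7, a=0: +7·0.0833333° lon, +0·0.0416667° lat → SW at lon -163.417°, lat 89°.
Cell spans 0.0833333° lon × 0.0416667° lat. NE corner is SW corner plus one full cell.
latitude 89.0417, longitude -163.3333.

89.0417, -163.3333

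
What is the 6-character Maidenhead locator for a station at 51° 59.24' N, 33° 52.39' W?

Offset from 180°W / 90°S: lon 146.1268°, lat 141.9873°.
Field: lon ⌊146.1268/20⌋ = 7 → H; lat ⌊141.9873/10⌋ = 14 → O.
Square: lon ⌊6.1268/2⌋ = 3; lat ⌊1.9873/1⌋ = 1.
Subsquare: lon ⌊0.1268/0.0833333⌋ = 1 → b; lat ⌊0.9873/0.0416667⌋ = 23 → x.

HO31bx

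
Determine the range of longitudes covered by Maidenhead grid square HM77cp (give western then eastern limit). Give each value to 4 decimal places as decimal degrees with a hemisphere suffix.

25.8333° W, 25.7500° W

Field H=7, M=12: +7·20° lon, +12·10° lat → SW at lon -40°, lat 30°.
Square 7, 7: +7·2° lon, +7·1° lat → SW at lon -26°, lat 37°.
Subsquare c=2, p=15: +2·0.0833333° lon, +15·0.0416667° lat → SW at lon -25.8333°, lat 37.625°.
Cell spans 0.0833333° lon × 0.0416667° lat.
west 25.8333° W, east 25.7500° W.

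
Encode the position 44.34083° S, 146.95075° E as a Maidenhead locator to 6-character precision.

Offset from 180°W / 90°S: lon 326.9507°, lat 45.6592°.
Field: 326.9507/20 → 16 → Q, 45.6592/10 → 4 → E; chars QE.
Square: 6.9507/2 → 3, 5.6592/1 → 5; chars 35.
Subsquare: 0.9507/0.0833333 → 11 → l, 0.6592/0.0416667 → 15 → p; chars lp.

QE35lp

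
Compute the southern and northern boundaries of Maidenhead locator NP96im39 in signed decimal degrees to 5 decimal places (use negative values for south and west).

Field N=13, P=15: +13·20° lon, +15·10° lat → SW at lon 80°, lat 60°.
Square 9, 6: +9·2° lon, +6·1° lat → SW at lon 98°, lat 66°.
Subsquare i=8, m=12: +8·0.0833333° lon, +12·0.0416667° lat → SW at lon 98.6667°, lat 66.5°.
Extended square 3, 9: +3·0.00833333° lon, +9·0.00416667° lat → SW at lon 98.6917°, lat 66.5375°.
Cell spans 0.00833333° lon × 0.00416667° lat.
south 66.53750, north 66.54167.

66.53750, 66.54167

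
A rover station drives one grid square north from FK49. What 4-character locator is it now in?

FL40

Latitude square 9; +1 → 10, wraps to 0, carry into field.
Latitude field K = 10; +1 → 11 = L.
The longitude characters are unchanged.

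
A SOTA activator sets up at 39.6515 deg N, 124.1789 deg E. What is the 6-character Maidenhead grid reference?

PM29cp

Shift to the Maidenhead origin (180°W, 90°S): lon 304.1789, lat 129.6515.
Field (20°×10°, letters A–R): 304.1789/20 → 15 → P, 129.6515/10 → 12 → M; chars PM.
Square (2°×1°, digits 0–9): 4.1789/2 → 2, 9.6515/1 → 9; chars 29.
Subsquare (5′×2.5′, letters a–x): 0.1789/0.0833333 → 2 → c, 0.6515/0.0416667 → 15 → p; chars cp.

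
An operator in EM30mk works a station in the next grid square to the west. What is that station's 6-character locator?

Longitude subsquare m = 12; −1 → 11 = l.
The latitude characters are unchanged.

EM30lk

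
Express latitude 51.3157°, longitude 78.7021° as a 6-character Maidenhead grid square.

MO91ih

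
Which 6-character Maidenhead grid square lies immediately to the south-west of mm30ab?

MM20xa

Longitude subsquare a = 0; −1 → -1, wraps to 23 = x, carry into square.
Longitude square 3; −1 → 2.
Latitude subsquare b = 1; −1 → 0 = a.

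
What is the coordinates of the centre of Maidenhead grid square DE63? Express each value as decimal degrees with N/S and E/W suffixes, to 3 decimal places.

46.500° S, 107.000° W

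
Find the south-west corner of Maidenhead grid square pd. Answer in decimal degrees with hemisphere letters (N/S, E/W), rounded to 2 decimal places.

Field P=15, D=3: +15·20° lon, +3·10° lat → SW at lon 120°, lat -60°.
latitude 60.00° S, longitude 120.00° E.

60.00° S, 120.00° E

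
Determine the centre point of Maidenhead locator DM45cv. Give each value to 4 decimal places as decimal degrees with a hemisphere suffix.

35.8958° N, 111.7917° W

Field D=3, M=12: +3·20° lon, +12·10° lat → SW at lon -120°, lat 30°.
Square 4, 5: +4·2° lon, +5·1° lat → SW at lon -112°, lat 35°.
Subsquare c=2, v=21: +2·0.0833333° lon, +21·0.0416667° lat → SW at lon -111.833°, lat 35.875°.
Cell spans 0.0833333° lon × 0.0416667° lat. Centre is SW corner plus half of each.
latitude 35.8958° N, longitude 111.7917° W.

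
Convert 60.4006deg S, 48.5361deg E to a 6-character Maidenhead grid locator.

Shift to the Maidenhead origin (180°W, 90°S): lon 228.5361, lat 29.5994.
Field: 228.5361/20 → 11 → L, 29.5994/10 → 2 → C; chars LC.
Square: 8.5361/2 → 4, 9.5994/1 → 9; chars 49.
Subsquare: 0.5361/0.0833333 → 6 → g, 0.5994/0.0416667 → 14 → o; chars go.

LC49go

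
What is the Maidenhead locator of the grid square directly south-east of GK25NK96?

Longitude extended square 9; +1 → 10, wraps to 0, carry into subsquare.
Longitude subsquare n = 13; +1 → 14 = o.
Latitude extended square 6; −1 → 5.

GK25ok05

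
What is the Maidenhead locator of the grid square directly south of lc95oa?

LC94ox

Latitude subsquare a = 0; −1 → -1, wraps to 23 = x, carry into square.
Latitude square 5; −1 → 4.
The longitude characters are unchanged.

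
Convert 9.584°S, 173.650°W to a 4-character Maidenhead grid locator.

AI30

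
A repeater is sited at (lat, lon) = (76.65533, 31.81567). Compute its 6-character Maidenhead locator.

Add 180° to longitude and 90° to latitude: 211.8157, 166.6553.
Field: lon ⌊211.8157/20⌋ = 10 → K; lat ⌊166.6553/10⌋ = 16 → Q.
Square: lon ⌊11.8157/2⌋ = 5; lat ⌊6.6553/1⌋ = 6.
Subsquare: lon ⌊1.8157/0.0833333⌋ = 21 → v; lat ⌊0.6553/0.0416667⌋ = 15 → p.

KQ56vp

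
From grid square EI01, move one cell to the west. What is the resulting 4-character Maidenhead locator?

DI91

Longitude square 0; −1 → -1, wraps to 9, carry into field.
Longitude field E = 4; −1 → 3 = D.
The latitude characters are unchanged.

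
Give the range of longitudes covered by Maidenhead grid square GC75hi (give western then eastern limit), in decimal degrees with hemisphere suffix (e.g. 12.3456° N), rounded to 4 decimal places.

45.4167° W, 45.3333° W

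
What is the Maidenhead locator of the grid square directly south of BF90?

Latitude square 0; −1 → -1, wraps to 9, carry into field.
Latitude field F = 5; −1 → 4 = E.
The longitude characters are unchanged.

BE99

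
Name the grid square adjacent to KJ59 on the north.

KK50

Latitude square 9; +1 → 10, wraps to 0, carry into field.
Latitude field J = 9; +1 → 10 = K.
The longitude characters are unchanged.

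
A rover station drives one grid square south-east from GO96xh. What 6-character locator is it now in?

HO06ag

Longitude subsquare x = 23; +1 → 24, wraps to 0 = a, carry into square.
Longitude square 9; +1 → 10, wraps to 0, carry into field.
Longitude field G = 6; +1 → 7 = H.
Latitude subsquare h = 7; −1 → 6 = g.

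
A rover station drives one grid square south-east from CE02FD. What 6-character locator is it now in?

Longitude subsquare f = 5; +1 → 6 = g.
Latitude subsquare d = 3; −1 → 2 = c.

CE02gc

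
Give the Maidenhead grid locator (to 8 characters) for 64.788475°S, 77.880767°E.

Add 180° to longitude and 90° to latitude: 257.88077, 25.21152.
Field: lon ⌊257.88077/20⌋ = 12 → M; lat ⌊25.21152/10⌋ = 2 → C.
Square: lon ⌊17.88077/2⌋ = 8; lat ⌊5.21152/1⌋ = 5.
Subsquare: lon ⌊1.88077/0.0833333⌋ = 22 → w; lat ⌊0.21152/0.0416667⌋ = 5 → f.
Extended square: lon ⌊0.04743/0.00833333⌋ = 5; lat ⌊0.00319/0.00416667⌋ = 0.

MC85wf50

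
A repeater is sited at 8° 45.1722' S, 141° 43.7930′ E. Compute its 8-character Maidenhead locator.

Shift to the Maidenhead origin (180°W, 90°S): lon 321.72988, lat 81.24713.
Field: 321.72988/20 → 16 → Q, 81.24713/10 → 8 → I; chars QI.
Square: 1.72988/2 → 0, 1.24713/1 → 1; chars 01.
Subsquare: 1.72988/0.0833333 → 20 → u, 0.24713/0.0416667 → 5 → f; chars uf.
Extended square: 0.06322/0.00833333 → 7, 0.03880/0.00416667 → 9; chars 79.

QI01uf79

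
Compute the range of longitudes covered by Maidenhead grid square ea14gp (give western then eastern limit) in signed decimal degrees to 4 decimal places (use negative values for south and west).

-97.5000, -97.4167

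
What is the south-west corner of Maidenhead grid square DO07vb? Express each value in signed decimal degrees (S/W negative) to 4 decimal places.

57.0417, -118.2500

Field D=3, O=14: +3·20° lon, +14·10° lat → SW at lon -120°, lat 50°.
Square 0, 7: +0·2° lon, +7·1° lat → SW at lon -120°, lat 57°.
Subsquare v=21, b=1: +21·0.0833333° lon, +1·0.0416667° lat → SW at lon -118.25°, lat 57.0417°.
latitude 57.0417, longitude -118.2500.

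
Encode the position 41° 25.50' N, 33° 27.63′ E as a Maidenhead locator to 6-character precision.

KN61rk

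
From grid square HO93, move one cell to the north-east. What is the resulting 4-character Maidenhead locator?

IO04

Longitude square 9; +1 → 10, wraps to 0, carry into field.
Longitude field H = 7; +1 → 8 = I.
Latitude square 3; +1 → 4.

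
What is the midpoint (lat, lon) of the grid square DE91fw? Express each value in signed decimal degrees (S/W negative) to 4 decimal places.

-48.0625, -101.5417

Field D=3, E=4: +3·20° lon, +4·10° lat → SW at lon -120°, lat -50°.
Square 9, 1: +9·2° lon, +1·1° lat → SW at lon -102°, lat -49°.
Subsquare f=5, w=22: +5·0.0833333° lon, +22·0.0416667° lat → SW at lon -101.583°, lat -48.0833°.
Cell spans 0.0833333° lon × 0.0416667° lat. Centre is SW corner plus half of each.
latitude -48.0625, longitude -101.5417.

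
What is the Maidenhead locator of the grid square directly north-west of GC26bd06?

GC26ad97

Longitude extended square 0; −1 → -1, wraps to 9, carry into subsquare.
Longitude subsquare b = 1; −1 → 0 = a.
Latitude extended square 6; +1 → 7.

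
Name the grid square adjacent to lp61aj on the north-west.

LP51xk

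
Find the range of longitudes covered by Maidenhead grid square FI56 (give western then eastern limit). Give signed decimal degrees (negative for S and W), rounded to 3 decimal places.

Field F=5, I=8: +5·20° lon, +8·10° lat → SW at lon -80°, lat -10°.
Square 5, 6: +5·2° lon, +6·1° lat → SW at lon -70°, lat -4°.
Cell spans 2° lon × 1° lat.
west -70.000, east -68.000.

-70.000, -68.000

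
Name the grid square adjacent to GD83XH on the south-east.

Longitude subsquare x = 23; +1 → 24, wraps to 0 = a, carry into square.
Longitude square 8; +1 → 9.
Latitude subsquare h = 7; −1 → 6 = g.

GD93ag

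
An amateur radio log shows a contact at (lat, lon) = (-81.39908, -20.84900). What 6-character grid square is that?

HA98no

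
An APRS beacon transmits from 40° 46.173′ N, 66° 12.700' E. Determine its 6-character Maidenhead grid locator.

Offset from 180°W / 90°S: lon 246.2117°, lat 130.7696°.
Field (20°×10°, letters A–R): 246.2117/20 → 12 → M, 130.7696/10 → 13 → N; chars MN.
Square (2°×1°, digits 0–9): 6.2117/2 → 3, 0.7696/1 → 0; chars 30.
Subsquare (5′×2.5′, letters a–x): 0.2117/0.0833333 → 2 → c, 0.7696/0.0416667 → 18 → s; chars cs.

MN30cs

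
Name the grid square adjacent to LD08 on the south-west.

KD97

Longitude square 0; −1 → -1, wraps to 9, carry into field.
Longitude field L = 11; −1 → 10 = K.
Latitude square 8; −1 → 7.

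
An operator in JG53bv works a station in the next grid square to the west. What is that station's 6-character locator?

JG53av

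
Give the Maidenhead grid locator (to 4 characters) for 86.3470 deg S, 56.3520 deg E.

LA83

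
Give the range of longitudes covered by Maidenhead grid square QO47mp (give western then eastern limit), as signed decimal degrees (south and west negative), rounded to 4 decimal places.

149.0000, 149.0833

Field Q=16, O=14: +16·20° lon, +14·10° lat → SW at lon 140°, lat 50°.
Square 4, 7: +4·2° lon, +7·1° lat → SW at lon 148°, lat 57°.
Subsquare m=12, p=15: +12·0.0833333° lon, +15·0.0416667° lat → SW at lon 149°, lat 57.625°.
Cell spans 0.0833333° lon × 0.0416667° lat.
west 149.0000, east 149.0833.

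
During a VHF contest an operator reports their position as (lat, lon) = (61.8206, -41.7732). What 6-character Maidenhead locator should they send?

GP91ct

Shift to the Maidenhead origin (180°W, 90°S): lon 138.2268, lat 151.8206.
Field: 138.2268/20 → 6 → G, 151.8206/10 → 15 → P; chars GP.
Square: 18.2268/2 → 9, 1.8206/1 → 1; chars 91.
Subsquare: 0.2268/0.0833333 → 2 → c, 0.8206/0.0416667 → 19 → t; chars ct.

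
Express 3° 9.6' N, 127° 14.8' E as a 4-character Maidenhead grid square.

PJ33

Offset from 180°W / 90°S: lon 307.25°, lat 93.16°.
Field: 307.25/20 → 15 → P, 93.16/10 → 9 → J; chars PJ.
Square: 7.25/2 → 3, 3.16/1 → 3; chars 33.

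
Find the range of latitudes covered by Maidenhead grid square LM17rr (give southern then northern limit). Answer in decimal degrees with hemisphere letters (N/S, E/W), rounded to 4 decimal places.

Field L=11, M=12: +11·20° lon, +12·10° lat → SW at lon 40°, lat 30°.
Square 1, 7: +1·2° lon, +7·1° lat → SW at lon 42°, lat 37°.
Subsquare r=17, r=17: +17·0.0833333° lon, +17·0.0416667° lat → SW at lon 43.4167°, lat 37.7083°.
Cell spans 0.0833333° lon × 0.0416667° lat.
south 37.7083° N, north 37.7500° N.

37.7083° N, 37.7500° N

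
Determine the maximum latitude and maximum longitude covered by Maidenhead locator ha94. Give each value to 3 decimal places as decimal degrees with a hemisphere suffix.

85.000° S, 20.000° W

Field H=7, A=0: +7·20° lon, +0·10° lat → SW at lon -40°, lat -90°.
Square 9, 4: +9·2° lon, +4·1° lat → SW at lon -22°, lat -86°.
Cell spans 2° lon × 1° lat. NE corner is SW corner plus one full cell.
latitude 85.000° S, longitude 20.000° W.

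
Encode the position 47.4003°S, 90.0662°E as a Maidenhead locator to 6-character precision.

NE52ao

Shift to the Maidenhead origin (180°W, 90°S): lon 270.0662, lat 42.5997.
Field: lon ⌊270.0662/20⌋ = 13 → N; lat ⌊42.5997/10⌋ = 4 → E.
Square: lon ⌊10.0662/2⌋ = 5; lat ⌊2.5997/1⌋ = 2.
Subsquare: lon ⌊0.0662/0.0833333⌋ = 0 → a; lat ⌊0.5997/0.0416667⌋ = 14 → o.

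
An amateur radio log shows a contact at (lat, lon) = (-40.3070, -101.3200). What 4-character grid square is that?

DE99

Offset from 180°W / 90°S: lon 78.68°, lat 49.69°.
Field: lon ⌊78.68/20⌋ = 3 → D; lat ⌊49.69/10⌋ = 4 → E.
Square: lon ⌊18.68/2⌋ = 9; lat ⌊9.69/1⌋ = 9.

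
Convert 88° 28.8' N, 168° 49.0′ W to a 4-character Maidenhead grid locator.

AR58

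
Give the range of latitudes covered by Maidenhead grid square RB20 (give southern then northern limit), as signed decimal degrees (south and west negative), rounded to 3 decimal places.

-80.000, -79.000

Field R=17, B=1: +17·20° lon, +1·10° lat → SW at lon 160°, lat -80°.
Square 2, 0: +2·2° lon, +0·1° lat → SW at lon 164°, lat -80°.
Cell spans 2° lon × 1° lat.
south -80.000, north -79.000.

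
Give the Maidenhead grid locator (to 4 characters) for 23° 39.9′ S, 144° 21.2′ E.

QG26

Offset from 180°W / 90°S: lon 324.35°, lat 66.34°.
Field: lon ⌊324.35/20⌋ = 16 → Q; lat ⌊66.34/10⌋ = 6 → G.
Square: lon ⌊4.35/2⌋ = 2; lat ⌊6.34/1⌋ = 6.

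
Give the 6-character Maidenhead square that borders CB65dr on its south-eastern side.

CB65eq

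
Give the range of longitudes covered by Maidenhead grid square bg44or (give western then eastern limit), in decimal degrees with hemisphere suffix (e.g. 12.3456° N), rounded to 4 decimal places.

Field B=1, G=6: +1·20° lon, +6·10° lat → SW at lon -160°, lat -30°.
Square 4, 4: +4·2° lon, +4·1° lat → SW at lon -152°, lat -26°.
Subsquare o=14, r=17: +14·0.0833333° lon, +17·0.0416667° lat → SW at lon -150.833°, lat -25.2917°.
Cell spans 0.0833333° lon × 0.0416667° lat.
west 150.8333° W, east 150.7500° W.

150.8333° W, 150.7500° W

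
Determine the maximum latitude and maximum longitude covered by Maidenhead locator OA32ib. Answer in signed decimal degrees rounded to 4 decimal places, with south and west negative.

-87.9167, 106.7500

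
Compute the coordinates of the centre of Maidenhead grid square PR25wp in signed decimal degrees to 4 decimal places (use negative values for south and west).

85.6458, 125.8750

Field P=15, R=17: +15·20° lon, +17·10° lat → SW at lon 120°, lat 80°.
Square 2, 5: +2·2° lon, +5·1° lat → SW at lon 124°, lat 85°.
Subsquare w=22, p=15: +22·0.0833333° lon, +15·0.0416667° lat → SW at lon 125.833°, lat 85.625°.
Cell spans 0.0833333° lon × 0.0416667° lat. Centre is SW corner plus half of each.
latitude 85.6458, longitude 125.8750.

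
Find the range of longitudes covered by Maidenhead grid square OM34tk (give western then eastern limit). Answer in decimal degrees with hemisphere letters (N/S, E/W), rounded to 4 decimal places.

107.5833° E, 107.6667° E

Field O=14, M=12: +14·20° lon, +12·10° lat → SW at lon 100°, lat 30°.
Square 3, 4: +3·2° lon, +4·1° lat → SW at lon 106°, lat 34°.
Subsquare t=19, k=10: +19·0.0833333° lon, +10·0.0416667° lat → SW at lon 107.583°, lat 34.4167°.
Cell spans 0.0833333° lon × 0.0416667° lat.
west 107.5833° E, east 107.6667° E.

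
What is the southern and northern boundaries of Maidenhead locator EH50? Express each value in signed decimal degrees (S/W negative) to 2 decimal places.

Field E=4, H=7: +4·20° lon, +7·10° lat → SW at lon -100°, lat -20°.
Square 5, 0: +5·2° lon, +0·1° lat → SW at lon -90°, lat -20°.
Cell spans 2° lon × 1° lat.
south -20.00, north -19.00.

-20.00, -19.00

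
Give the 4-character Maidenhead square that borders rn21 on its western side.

RN11

Longitude square 2; −1 → 1.
The latitude characters are unchanged.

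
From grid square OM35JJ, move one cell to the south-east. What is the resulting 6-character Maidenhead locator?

Longitude subsquare j = 9; +1 → 10 = k.
Latitude subsquare j = 9; −1 → 8 = i.

OM35ki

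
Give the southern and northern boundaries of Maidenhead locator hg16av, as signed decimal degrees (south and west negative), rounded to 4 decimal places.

-23.1250, -23.0833

Field H=7, G=6: +7·20° lon, +6·10° lat → SW at lon -40°, lat -30°.
Square 1, 6: +1·2° lon, +6·1° lat → SW at lon -38°, lat -24°.
Subsquare a=0, v=21: +0·0.0833333° lon, +21·0.0416667° lat → SW at lon -38°, lat -23.125°.
Cell spans 0.0833333° lon × 0.0416667° lat.
south -23.1250, north -23.0833.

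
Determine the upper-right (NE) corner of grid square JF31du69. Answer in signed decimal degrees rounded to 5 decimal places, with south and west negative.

Field J=9, F=5: +9·20° lon, +5·10° lat → SW at lon 0°, lat -40°.
Square 3, 1: +3·2° lon, +1·1° lat → SW at lon 6°, lat -39°.
Subsquare d=3, u=20: +3·0.0833333° lon, +20·0.0416667° lat → SW at lon 6.25°, lat -38.1667°.
Extended square 6, 9: +6·0.00833333° lon, +9·0.00416667° lat → SW at lon 6.3°, lat -38.1292°.
Cell spans 0.00833333° lon × 0.00416667° lat. NE corner is SW corner plus one full cell.
latitude -38.12500, longitude 6.30833.

-38.12500, 6.30833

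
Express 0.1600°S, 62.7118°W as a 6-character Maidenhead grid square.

FI89pu

Offset from 180°W / 90°S: lon 117.2882°, lat 89.8400°.
Field: lon ⌊117.2882/20⌋ = 5 → F; lat ⌊89.8400/10⌋ = 8 → I.
Square: lon ⌊17.2882/2⌋ = 8; lat ⌊9.8400/1⌋ = 9.
Subsquare: lon ⌊1.2882/0.0833333⌋ = 15 → p; lat ⌊0.8400/0.0416667⌋ = 20 → u.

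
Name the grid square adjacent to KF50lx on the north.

Latitude subsquare x = 23; +1 → 24, wraps to 0 = a, carry into square.
Latitude square 0; +1 → 1.
The longitude characters are unchanged.

KF51la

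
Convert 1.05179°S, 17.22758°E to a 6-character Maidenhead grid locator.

JI88ow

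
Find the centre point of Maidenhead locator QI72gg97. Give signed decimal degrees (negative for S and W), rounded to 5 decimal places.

-7.71875, 154.57917

Field Q=16, I=8: +16·20° lon, +8·10° lat → SW at lon 140°, lat -10°.
Square 7, 2: +7·2° lon, +2·1° lat → SW at lon 154°, lat -8°.
Subsquare g=6, g=6: +6·0.0833333° lon, +6·0.0416667° lat → SW at lon 154.5°, lat -7.75°.
Extended square 9, 7: +9·0.00833333° lon, +7·0.00416667° lat → SW at lon 154.575°, lat -7.72083°.
Cell spans 0.00833333° lon × 0.00416667° lat. Centre is SW corner plus half of each.
latitude -7.71875, longitude 154.57917.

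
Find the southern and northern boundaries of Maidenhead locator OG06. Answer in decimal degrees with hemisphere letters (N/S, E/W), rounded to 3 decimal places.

24.000° S, 23.000° S

Field O=14, G=6: +14·20° lon, +6·10° lat → SW at lon 100°, lat -30°.
Square 0, 6: +0·2° lon, +6·1° lat → SW at lon 100°, lat -24°.
Cell spans 2° lon × 1° lat.
south 24.000° S, north 23.000° S.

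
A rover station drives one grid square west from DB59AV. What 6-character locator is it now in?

DB49xv

Longitude subsquare a = 0; −1 → -1, wraps to 23 = x, carry into square.
Longitude square 5; −1 → 4.
The latitude characters are unchanged.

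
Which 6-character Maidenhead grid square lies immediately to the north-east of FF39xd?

FF49ae

Longitude subsquare x = 23; +1 → 24, wraps to 0 = a, carry into square.
Longitude square 3; +1 → 4.
Latitude subsquare d = 3; +1 → 4 = e.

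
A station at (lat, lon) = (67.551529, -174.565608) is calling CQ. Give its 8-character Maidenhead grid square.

AP27rn22

Offset from 180°W / 90°S: lon 5.43439°, lat 157.55153°.
Field (20°×10°, letters A–R): lon ⌊5.43439/20⌋ = 0 → A; lat ⌊157.55153/10⌋ = 15 → P.
Square (2°×1°, digits 0–9): lon ⌊5.43439/2⌋ = 2; lat ⌊7.55153/1⌋ = 7.
Subsquare (5′×2.5′, letters a–x): lon ⌊1.43439/0.0833333⌋ = 17 → r; lat ⌊0.55153/0.0416667⌋ = 13 → n.
Extended square (30″×15″, digits 0–9): lon ⌊0.01773/0.00833333⌋ = 2; lat ⌊0.00986/0.00416667⌋ = 2.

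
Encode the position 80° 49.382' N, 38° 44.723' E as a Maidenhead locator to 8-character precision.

KR90it97

Add 180° to longitude and 90° to latitude: 218.74538, 170.82303.
Field (20°×10°, letters A–R): 218.74538/20 → 10 → K, 170.82303/10 → 17 → R; chars KR.
Square (2°×1°, digits 0–9): 18.74538/2 → 9, 0.82303/1 → 0; chars 90.
Subsquare (5′×2.5′, letters a–x): 0.74538/0.0833333 → 8 → i, 0.82303/0.0416667 → 19 → t; chars it.
Extended square (30″×15″, digits 0–9): 0.07872/0.00833333 → 9, 0.03137/0.00416667 → 7; chars 97.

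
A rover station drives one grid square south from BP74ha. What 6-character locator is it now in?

Latitude subsquare a = 0; −1 → -1, wraps to 23 = x, carry into square.
Latitude square 4; −1 → 3.
The longitude characters are unchanged.

BP73hx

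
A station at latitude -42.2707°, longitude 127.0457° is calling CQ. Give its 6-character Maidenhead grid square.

Add 180° to longitude and 90° to latitude: 307.0457, 47.7293.
Field: 307.0457/20 → 15 → P, 47.7293/10 → 4 → E; chars PE.
Square: 7.0457/2 → 3, 7.7293/1 → 7; chars 37.
Subsquare: 1.0457/0.0833333 → 12 → m, 0.7293/0.0416667 → 17 → r; chars mr.

PE37mr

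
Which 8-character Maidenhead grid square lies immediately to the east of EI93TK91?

Longitude extended square 9; +1 → 10, wraps to 0, carry into subsquare.
Longitude subsquare t = 19; +1 → 20 = u.
The latitude characters are unchanged.

EI93uk01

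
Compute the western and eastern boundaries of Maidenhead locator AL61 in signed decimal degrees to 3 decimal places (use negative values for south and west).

-168.000, -166.000

Field A=0, L=11: +0·20° lon, +11·10° lat → SW at lon -180°, lat 20°.
Square 6, 1: +6·2° lon, +1·1° lat → SW at lon -168°, lat 21°.
Cell spans 2° lon × 1° lat.
west -168.000, east -166.000.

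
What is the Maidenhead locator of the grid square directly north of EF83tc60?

EF83tc61

Latitude extended square 0; +1 → 1.
The longitude characters are unchanged.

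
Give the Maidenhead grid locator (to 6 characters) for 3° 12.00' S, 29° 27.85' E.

KI46rt

Shift to the Maidenhead origin (180°W, 90°S): lon 209.4642, lat 86.8000.
Field (20°×10°, letters A–R): 209.4642/20 → 10 → K, 86.8000/10 → 8 → I; chars KI.
Square (2°×1°, digits 0–9): 9.4642/2 → 4, 6.8000/1 → 6; chars 46.
Subsquare (5′×2.5′, letters a–x): 1.4642/0.0833333 → 17 → r, 0.8000/0.0416667 → 19 → t; chars rt.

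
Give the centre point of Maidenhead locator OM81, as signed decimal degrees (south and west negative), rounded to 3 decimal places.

Field O=14, M=12: +14·20° lon, +12·10° lat → SW at lon 100°, lat 30°.
Square 8, 1: +8·2° lon, +1·1° lat → SW at lon 116°, lat 31°.
Cell spans 2° lon × 1° lat. Centre is SW corner plus half of each.
latitude 31.500, longitude 117.000.

31.500, 117.000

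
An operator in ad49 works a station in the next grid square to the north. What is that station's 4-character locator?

Latitude square 9; +1 → 10, wraps to 0, carry into field.
Latitude field D = 3; +1 → 4 = E.
The longitude characters are unchanged.

AE40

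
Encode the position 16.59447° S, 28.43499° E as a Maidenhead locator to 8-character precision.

KH43fj27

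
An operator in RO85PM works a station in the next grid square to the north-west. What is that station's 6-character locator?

RO85on

Longitude subsquare p = 15; −1 → 14 = o.
Latitude subsquare m = 12; +1 → 13 = n.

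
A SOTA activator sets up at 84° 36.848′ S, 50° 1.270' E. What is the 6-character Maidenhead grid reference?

LA55aj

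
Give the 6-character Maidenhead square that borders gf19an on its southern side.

GF19am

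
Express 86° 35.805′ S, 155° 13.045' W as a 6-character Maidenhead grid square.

Offset from 180°W / 90°S: lon 24.7826°, lat 3.4032°.
Field (20°×10°, letters A–R): lon ⌊24.7826/20⌋ = 1 → B; lat ⌊3.4032/10⌋ = 0 → A.
Square (2°×1°, digits 0–9): lon ⌊4.7826/2⌋ = 2; lat ⌊3.4032/1⌋ = 3.
Subsquare (5′×2.5′, letters a–x): lon ⌊0.7826/0.0833333⌋ = 9 → j; lat ⌊0.4032/0.0416667⌋ = 9 → j.

BA23jj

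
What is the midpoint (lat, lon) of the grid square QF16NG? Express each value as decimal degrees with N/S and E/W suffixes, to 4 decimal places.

33.7292° S, 143.1250° E

Field Q=16, F=5: +16·20° lon, +5·10° lat → SW at lon 140°, lat -40°.
Square 1, 6: +1·2° lon, +6·1° lat → SW at lon 142°, lat -34°.
Subsquare n=13, g=6: +13·0.0833333° lon, +6·0.0416667° lat → SW at lon 143.083°, lat -33.75°.
Cell spans 0.0833333° lon × 0.0416667° lat. Centre is SW corner plus half of each.
latitude 33.7292° S, longitude 143.1250° E.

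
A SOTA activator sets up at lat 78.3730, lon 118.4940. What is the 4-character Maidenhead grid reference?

Shift to the Maidenhead origin (180°W, 90°S): lon 298.49, lat 168.37.
Field: 298.49/20 → 14 → O, 168.37/10 → 16 → Q; chars OQ.
Square: 18.49/2 → 9, 8.37/1 → 8; chars 98.

OQ98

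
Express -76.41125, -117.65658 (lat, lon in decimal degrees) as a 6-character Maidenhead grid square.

Add 180° to longitude and 90° to latitude: 62.3434, 13.5888.
Field: 62.3434/20 → 3 → D, 13.5888/10 → 1 → B; chars DB.
Square: 2.3434/2 → 1, 3.5888/1 → 3; chars 13.
Subsquare: 0.3434/0.0833333 → 4 → e, 0.5888/0.0416667 → 14 → o; chars eo.

DB13eo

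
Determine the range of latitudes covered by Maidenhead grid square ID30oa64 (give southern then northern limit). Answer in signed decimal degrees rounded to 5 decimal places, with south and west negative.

-59.98333, -59.97917

Field I=8, D=3: +8·20° lon, +3·10° lat → SW at lon -20°, lat -60°.
Square 3, 0: +3·2° lon, +0·1° lat → SW at lon -14°, lat -60°.
Subsquare o=14, a=0: +14·0.0833333° lon, +0·0.0416667° lat → SW at lon -12.8333°, lat -60°.
Extended square 6, 4: +6·0.00833333° lon, +4·0.00416667° lat → SW at lon -12.7833°, lat -59.9833°.
Cell spans 0.00833333° lon × 0.00416667° lat.
south -59.98333, north -59.97917.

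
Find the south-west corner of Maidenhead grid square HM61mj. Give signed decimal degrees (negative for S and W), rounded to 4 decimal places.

31.3750, -27.0000

Field H=7, M=12: +7·20° lon, +12·10° lat → SW at lon -40°, lat 30°.
Square 6, 1: +6·2° lon, +1·1° lat → SW at lon -28°, lat 31°.
Subsquare m=12, j=9: +12·0.0833333° lon, +9·0.0416667° lat → SW at lon -27°, lat 31.375°.
latitude 31.3750, longitude -27.0000.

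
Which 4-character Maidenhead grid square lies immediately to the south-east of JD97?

KD06

Longitude square 9; +1 → 10, wraps to 0, carry into field.
Longitude field J = 9; +1 → 10 = K.
Latitude square 7; −1 → 6.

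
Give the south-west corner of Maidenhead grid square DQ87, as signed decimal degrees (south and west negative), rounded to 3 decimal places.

77.000, -104.000

Field D=3, Q=16: +3·20° lon, +16·10° lat → SW at lon -120°, lat 70°.
Square 8, 7: +8·2° lon, +7·1° lat → SW at lon -104°, lat 77°.
latitude 77.000, longitude -104.000.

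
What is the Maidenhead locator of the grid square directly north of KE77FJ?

Latitude subsquare j = 9; +1 → 10 = k.
The longitude characters are unchanged.

KE77fk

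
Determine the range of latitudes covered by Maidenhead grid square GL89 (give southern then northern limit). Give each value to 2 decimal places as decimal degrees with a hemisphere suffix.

29.00° N, 30.00° N

Field G=6, L=11: +6·20° lon, +11·10° lat → SW at lon -60°, lat 20°.
Square 8, 9: +8·2° lon, +9·1° lat → SW at lon -44°, lat 29°.
Cell spans 2° lon × 1° lat.
south 29.00° N, north 30.00° N.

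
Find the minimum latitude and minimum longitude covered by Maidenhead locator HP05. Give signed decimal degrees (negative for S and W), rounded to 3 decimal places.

65.000, -40.000

Field H=7, P=15: +7·20° lon, +15·10° lat → SW at lon -40°, lat 60°.
Square 0, 5: +0·2° lon, +5·1° lat → SW at lon -40°, lat 65°.
latitude 65.000, longitude -40.000.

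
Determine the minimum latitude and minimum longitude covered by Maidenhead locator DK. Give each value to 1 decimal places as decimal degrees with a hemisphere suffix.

10.0° N, 120.0° W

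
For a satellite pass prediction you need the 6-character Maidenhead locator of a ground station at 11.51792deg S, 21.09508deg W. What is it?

Offset from 180°W / 90°S: lon 158.9049°, lat 78.4821°.
Field: lon ⌊158.9049/20⌋ = 7 → H; lat ⌊78.4821/10⌋ = 7 → H.
Square: lon ⌊18.9049/2⌋ = 9; lat ⌊8.4821/1⌋ = 8.
Subsquare: lon ⌊0.9049/0.0833333⌋ = 10 → k; lat ⌊0.4821/0.0416667⌋ = 11 → l.

HH98kl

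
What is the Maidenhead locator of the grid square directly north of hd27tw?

Latitude subsquare w = 22; +1 → 23 = x.
The longitude characters are unchanged.

HD27tx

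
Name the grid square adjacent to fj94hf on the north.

FJ94hg

Latitude subsquare f = 5; +1 → 6 = g.
The longitude characters are unchanged.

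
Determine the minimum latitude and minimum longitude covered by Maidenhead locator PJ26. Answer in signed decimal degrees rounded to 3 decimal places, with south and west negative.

6.000, 124.000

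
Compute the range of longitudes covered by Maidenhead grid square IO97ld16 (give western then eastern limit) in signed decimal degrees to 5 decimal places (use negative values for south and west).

-1.07500, -1.06667

Field I=8, O=14: +8·20° lon, +14·10° lat → SW at lon -20°, lat 50°.
Square 9, 7: +9·2° lon, +7·1° lat → SW at lon -2°, lat 57°.
Subsquare l=11, d=3: +11·0.0833333° lon, +3·0.0416667° lat → SW at lon -1.08333°, lat 57.125°.
Extended square 1, 6: +1·0.00833333° lon, +6·0.00416667° lat → SW at lon -1.075°, lat 57.15°.
Cell spans 0.00833333° lon × 0.00416667° lat.
west -1.07500, east -1.06667.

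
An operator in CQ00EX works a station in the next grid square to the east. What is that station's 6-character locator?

CQ00fx

Longitude subsquare e = 4; +1 → 5 = f.
The latitude characters are unchanged.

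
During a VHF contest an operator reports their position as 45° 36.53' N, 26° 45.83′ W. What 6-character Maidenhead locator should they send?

Offset from 180°W / 90°S: lon 153.2362°, lat 135.6088°.
Field: lon ⌊153.2362/20⌋ = 7 → H; lat ⌊135.6088/10⌋ = 13 → N.
Square: lon ⌊13.2362/2⌋ = 6; lat ⌊5.6088/1⌋ = 5.
Subsquare: lon ⌊1.2362/0.0833333⌋ = 14 → o; lat ⌊0.6088/0.0416667⌋ = 14 → o.

HN65oo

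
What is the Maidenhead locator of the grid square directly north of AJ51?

AJ52

Latitude square 1; +1 → 2.
The longitude characters are unchanged.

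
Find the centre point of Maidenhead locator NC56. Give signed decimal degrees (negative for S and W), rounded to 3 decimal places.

Field N=13, C=2: +13·20° lon, +2·10° lat → SW at lon 80°, lat -70°.
Square 5, 6: +5·2° lon, +6·1° lat → SW at lon 90°, lat -64°.
Cell spans 2° lon × 1° lat. Centre is SW corner plus half of each.
latitude -63.500, longitude 91.000.

-63.500, 91.000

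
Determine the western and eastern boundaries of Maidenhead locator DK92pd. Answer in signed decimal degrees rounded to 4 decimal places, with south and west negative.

-100.7500, -100.6667

Field D=3, K=10: +3·20° lon, +10·10° lat → SW at lon -120°, lat 10°.
Square 9, 2: +9·2° lon, +2·1° lat → SW at lon -102°, lat 12°.
Subsquare p=15, d=3: +15·0.0833333° lon, +3·0.0416667° lat → SW at lon -100.75°, lat 12.125°.
Cell spans 0.0833333° lon × 0.0416667° lat.
west -100.7500, east -100.6667.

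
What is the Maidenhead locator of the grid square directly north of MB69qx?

MC60qa

Latitude subsquare x = 23; +1 → 24, wraps to 0 = a, carry into square.
Latitude square 9; +1 → 10, wraps to 0, carry into field.
Latitude field B = 1; +1 → 2 = C.
The longitude characters are unchanged.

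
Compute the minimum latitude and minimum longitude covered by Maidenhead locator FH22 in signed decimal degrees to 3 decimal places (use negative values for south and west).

Field F=5, H=7: +5·20° lon, +7·10° lat → SW at lon -80°, lat -20°.
Square 2, 2: +2·2° lon, +2·1° lat → SW at lon -76°, lat -18°.
latitude -18.000, longitude -76.000.

-18.000, -76.000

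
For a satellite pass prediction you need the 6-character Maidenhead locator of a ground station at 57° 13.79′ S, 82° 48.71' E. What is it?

ND12js

Offset from 180°W / 90°S: lon 262.8118°, lat 32.7702°.
Field: 262.8118/20 → 13 → N, 32.7702/10 → 3 → D; chars ND.
Square: 2.8118/2 → 1, 2.7702/1 → 2; chars 12.
Subsquare: 0.8118/0.0833333 → 9 → j, 0.7702/0.0416667 → 18 → s; chars js.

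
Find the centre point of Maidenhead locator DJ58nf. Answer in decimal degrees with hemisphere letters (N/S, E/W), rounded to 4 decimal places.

8.2292° N, 108.8750° W

Field D=3, J=9: +3·20° lon, +9·10° lat → SW at lon -120°, lat 0°.
Square 5, 8: +5·2° lon, +8·1° lat → SW at lon -110°, lat 8°.
Subsquare n=13, f=5: +13·0.0833333° lon, +5·0.0416667° lat → SW at lon -108.917°, lat 8.20833°.
Cell spans 0.0833333° lon × 0.0416667° lat. Centre is SW corner plus half of each.
latitude 8.2292° N, longitude 108.8750° W.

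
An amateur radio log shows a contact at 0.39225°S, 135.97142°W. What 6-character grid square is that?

CI29ao

Offset from 180°W / 90°S: lon 44.0286°, lat 89.6077°.
Field: lon ⌊44.0286/20⌋ = 2 → C; lat ⌊89.6077/10⌋ = 8 → I.
Square: lon ⌊4.0286/2⌋ = 2; lat ⌊9.6077/1⌋ = 9.
Subsquare: lon ⌊0.0286/0.0833333⌋ = 0 → a; lat ⌊0.6077/0.0416667⌋ = 14 → o.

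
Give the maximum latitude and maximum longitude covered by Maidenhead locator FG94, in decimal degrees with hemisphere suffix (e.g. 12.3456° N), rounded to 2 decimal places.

Field F=5, G=6: +5·20° lon, +6·10° lat → SW at lon -80°, lat -30°.
Square 9, 4: +9·2° lon, +4·1° lat → SW at lon -62°, lat -26°.
Cell spans 2° lon × 1° lat. NE corner is SW corner plus one full cell.
latitude 25.00° S, longitude 60.00° W.

25.00° S, 60.00° W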